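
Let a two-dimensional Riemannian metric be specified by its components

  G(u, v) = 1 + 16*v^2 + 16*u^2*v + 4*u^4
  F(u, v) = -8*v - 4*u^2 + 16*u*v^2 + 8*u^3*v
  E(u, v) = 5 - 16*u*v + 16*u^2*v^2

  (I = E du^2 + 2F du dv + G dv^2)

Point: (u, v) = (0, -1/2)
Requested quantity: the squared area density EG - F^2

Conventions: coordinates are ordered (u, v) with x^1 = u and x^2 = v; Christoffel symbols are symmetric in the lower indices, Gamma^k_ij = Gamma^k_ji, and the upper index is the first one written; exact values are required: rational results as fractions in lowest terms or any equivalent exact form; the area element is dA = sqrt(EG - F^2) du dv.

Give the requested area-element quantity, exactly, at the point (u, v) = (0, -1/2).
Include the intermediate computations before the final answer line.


E = 5, F = 4, G = 5; EG - F^2 = 9

Answer: EG - F^2 = 9


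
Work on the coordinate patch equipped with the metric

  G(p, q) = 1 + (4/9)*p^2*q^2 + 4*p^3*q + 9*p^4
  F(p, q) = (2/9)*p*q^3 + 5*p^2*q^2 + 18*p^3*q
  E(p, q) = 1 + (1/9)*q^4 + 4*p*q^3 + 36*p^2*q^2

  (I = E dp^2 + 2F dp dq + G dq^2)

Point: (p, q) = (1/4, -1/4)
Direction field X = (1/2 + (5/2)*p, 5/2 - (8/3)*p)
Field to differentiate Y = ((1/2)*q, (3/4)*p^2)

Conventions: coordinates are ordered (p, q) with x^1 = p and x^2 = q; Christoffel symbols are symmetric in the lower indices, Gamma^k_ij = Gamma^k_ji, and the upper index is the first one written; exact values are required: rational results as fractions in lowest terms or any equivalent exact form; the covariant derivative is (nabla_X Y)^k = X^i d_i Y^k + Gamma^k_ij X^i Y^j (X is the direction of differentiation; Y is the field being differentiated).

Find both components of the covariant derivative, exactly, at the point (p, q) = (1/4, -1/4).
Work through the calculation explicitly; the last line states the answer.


E = 2593/2304, F = -119/2304, G = 2353/2304 at the point
E_p = 17/16, E_q = -17/18, F_p = -199/288, F_q = 13/96, G_p = 7/18, G_q = 7/144
EG - F^2 = 1321/1152;  g^inv = (1152/1321) * [[2353/2304, 119/2304], [119/2304, 2593/2304]]
first-kind symbols [ij,l] = (1/2)(d_i g_jl + d_j g_il - d_l g_ij): [pp,p] = E_p/2 = 17/32, [pp,q] = F_p - E_q/2 = -7/32, [pq,p] = E_q/2 = -17/36, [pq,q] = G_p/2 = 7/36, [qq,p] = F_q - G_p/2 = -17/288, [qq,q] = G_q/2 = 7/288
Gamma^p_ij = (G*[ij,p] - F*[ij,q])/(EG - F^2), Gamma^q_ij = (E*[ij,q] - F*[ij,p])/(EG - F^2)
Gamma_ppp = 612/1321, Gamma_ppq = -544/1321, Gamma_pqq = -68/1321, Gamma_qpp = -252/1321, Gamma_qpq = 224/1321, Gamma_qqq = 28/1321
X = (9/8, 11/6), Y = (-1/8, 3/64) at the point

Answer: (nabla_X Y)^p = 116639/126816, (nabla_X Y)^q = 106679/253632


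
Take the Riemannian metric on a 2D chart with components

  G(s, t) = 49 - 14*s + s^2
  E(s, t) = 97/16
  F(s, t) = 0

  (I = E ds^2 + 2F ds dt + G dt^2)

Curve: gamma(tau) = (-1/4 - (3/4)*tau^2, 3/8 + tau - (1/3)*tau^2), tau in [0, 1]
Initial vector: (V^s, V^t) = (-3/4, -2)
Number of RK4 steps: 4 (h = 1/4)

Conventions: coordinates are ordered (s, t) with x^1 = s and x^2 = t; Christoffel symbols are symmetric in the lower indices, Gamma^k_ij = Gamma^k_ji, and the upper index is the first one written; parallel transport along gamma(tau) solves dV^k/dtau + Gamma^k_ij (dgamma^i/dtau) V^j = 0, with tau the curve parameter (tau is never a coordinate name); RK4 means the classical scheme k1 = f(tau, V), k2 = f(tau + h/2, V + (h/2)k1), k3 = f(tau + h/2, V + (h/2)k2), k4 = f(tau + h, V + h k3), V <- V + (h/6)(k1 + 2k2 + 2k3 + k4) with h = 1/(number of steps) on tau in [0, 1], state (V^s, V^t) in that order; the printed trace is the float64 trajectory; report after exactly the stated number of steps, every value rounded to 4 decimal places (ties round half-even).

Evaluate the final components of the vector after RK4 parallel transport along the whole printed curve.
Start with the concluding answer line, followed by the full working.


Answer: V^s = 0.8524, V^t = -1.8082

gamma'(tau) = (-(3/2)*tau, 1 - (2/3)*tau); f(tau, V)^k = -Gamma^k_ij(gamma(tau)) gamma'^i(tau) V^j; h = 1/4; intermediate values shown to 6 dp
curve data and Christoffel symbols at the stage parameters:
  tau = 0.000000: gamma = (-0.250000, 0.375000), gamma' = (0.000000, 1.000000); Gamma_sss = 0.000000, Gamma_sst = 0.000000, Gamma_stt = 1.195876, Gamma_tss = 0.000000, Gamma_tst = -0.137931, Gamma_ttt = 0.000000
  tau = 0.125000: gamma = (-0.261719, 0.494792), gamma' = (-0.187500, 0.916667); Gamma_sss = 0.000000, Gamma_sst = 0.000000, Gamma_stt = 1.197809, Gamma_tss = 0.000000, Gamma_tst = -0.137708, Gamma_ttt = 0.000000
  tau = 0.250000: gamma = (-0.296875, 0.604167), gamma' = (-0.375000, 0.833333); Gamma_sss = 0.000000, Gamma_sst = 0.000000, Gamma_stt = 1.203608, Gamma_tss = 0.000000, Gamma_tst = -0.137045, Gamma_ttt = 0.000000
  tau = 0.375000: gamma = (-0.355469, 0.703125), gamma' = (-0.562500, 0.750000); Gamma_sss = 0.000000, Gamma_sst = 0.000000, Gamma_stt = 1.213273, Gamma_tss = 0.000000, Gamma_tst = -0.135953, Gamma_ttt = 0.000000
  tau = 0.500000: gamma = (-0.437500, 0.791667), gamma' = (-0.750000, 0.666667); Gamma_sss = 0.000000, Gamma_sst = 0.000000, Gamma_stt = 1.226804, Gamma_tss = 0.000000, Gamma_tst = -0.134454, Gamma_ttt = 0.000000
  tau = 0.625000: gamma = (-0.542969, 0.869792), gamma' = (-0.937500, 0.583333); Gamma_sss = 0.000000, Gamma_sst = 0.000000, Gamma_stt = 1.244201, Gamma_tss = 0.000000, Gamma_tst = -0.132574, Gamma_ttt = 0.000000
  tau = 0.750000: gamma = (-0.671875, 0.937500), gamma' = (-1.125000, 0.500000); Gamma_sss = 0.000000, Gamma_sst = 0.000000, Gamma_stt = 1.265464, Gamma_tss = 0.000000, Gamma_tst = -0.130346, Gamma_ttt = 0.000000
  tau = 0.875000: gamma = (-0.824219, 0.994792), gamma' = (-1.312500, 0.416667); Gamma_sss = 0.000000, Gamma_sst = 0.000000, Gamma_stt = 1.290593, Gamma_tss = 0.000000, Gamma_tst = -0.127808, Gamma_ttt = 0.000000
  tau = 1.000000: gamma = (-1.000000, 1.041667), gamma' = (-1.500000, 0.333333); Gamma_sss = 0.000000, Gamma_sst = 0.000000, Gamma_stt = 1.319588, Gamma_tss = 0.000000, Gamma_tst = -0.125000, Gamma_ttt = 0.000000
step 0: V^s = -0.7500, V^t = -2.0000
step 1: k1 = (2.391753, -0.103448), k2 = (2.210182, -0.004960), k3 = (2.196664, -0.008143), k4 = (2.008056, 0.079952); V <- V + (h/6)(k1 + 2k2 + 2k3 + k4): V^s = -0.1994, V^t = -2.0021
step 2: k1 = (2.008091, 0.080114), k2 = (1.812682, 0.157599), k3 = (1.803868, 0.154367), k4 = (1.605870, 0.220544); V <- V + (h/6)(k1 + 2k2 + 2k3 + k4): V^s = 0.2525, V^t = -1.9635
step 3: k1 = (1.605925, 0.220640), k2 = (1.405093, 0.275670), k3 = (1.400101, 0.272874), k4 = (1.199235, 0.317200); V <- V + (h/6)(k1 + 2k2 + 2k3 + k4): V^s = 0.6032, V^t = -1.8954
step 4: k1 = (1.199296, 0.317255), k2 = (0.997933, 0.351406), k3 = (0.995638, 0.349350), k4 = (0.795310, 0.374520); V <- V + (h/6)(k1 + 2k2 + 2k3 + k4): V^s = 0.8524, V^t = -1.8082


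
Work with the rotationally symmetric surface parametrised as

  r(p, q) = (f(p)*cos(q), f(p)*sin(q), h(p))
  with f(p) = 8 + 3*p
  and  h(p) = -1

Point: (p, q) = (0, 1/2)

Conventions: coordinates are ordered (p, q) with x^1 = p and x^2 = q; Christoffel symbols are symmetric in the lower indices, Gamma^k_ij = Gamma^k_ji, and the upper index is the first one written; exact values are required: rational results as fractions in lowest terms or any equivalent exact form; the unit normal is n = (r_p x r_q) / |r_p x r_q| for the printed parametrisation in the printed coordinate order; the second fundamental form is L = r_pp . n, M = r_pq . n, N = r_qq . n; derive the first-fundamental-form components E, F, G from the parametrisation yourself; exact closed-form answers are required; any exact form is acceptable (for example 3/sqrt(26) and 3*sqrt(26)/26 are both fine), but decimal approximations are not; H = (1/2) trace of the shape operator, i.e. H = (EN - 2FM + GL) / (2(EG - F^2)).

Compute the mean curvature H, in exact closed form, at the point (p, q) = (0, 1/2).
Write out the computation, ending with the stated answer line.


f = 8, f' = 3, f'' = 0, h' = 0, h'' = 0
E = 9, F = 0, G = 64; answer radicand W^2 = 9
unnormalised second-form numerators: l = 0, m = 0, n = 0; L = l/sqrt(9), and similarly M = m/sqrt(W^2), N = n/sqrt(W^2)
H = (E*n - 2*F*m + G*l) / (2*(EG - F^2)*sqrt(W^2)); E*n - 2*F*m + G*l = 0, EG - F^2 = 576, so H = (0)/sqrt(9)

Answer: H = 0


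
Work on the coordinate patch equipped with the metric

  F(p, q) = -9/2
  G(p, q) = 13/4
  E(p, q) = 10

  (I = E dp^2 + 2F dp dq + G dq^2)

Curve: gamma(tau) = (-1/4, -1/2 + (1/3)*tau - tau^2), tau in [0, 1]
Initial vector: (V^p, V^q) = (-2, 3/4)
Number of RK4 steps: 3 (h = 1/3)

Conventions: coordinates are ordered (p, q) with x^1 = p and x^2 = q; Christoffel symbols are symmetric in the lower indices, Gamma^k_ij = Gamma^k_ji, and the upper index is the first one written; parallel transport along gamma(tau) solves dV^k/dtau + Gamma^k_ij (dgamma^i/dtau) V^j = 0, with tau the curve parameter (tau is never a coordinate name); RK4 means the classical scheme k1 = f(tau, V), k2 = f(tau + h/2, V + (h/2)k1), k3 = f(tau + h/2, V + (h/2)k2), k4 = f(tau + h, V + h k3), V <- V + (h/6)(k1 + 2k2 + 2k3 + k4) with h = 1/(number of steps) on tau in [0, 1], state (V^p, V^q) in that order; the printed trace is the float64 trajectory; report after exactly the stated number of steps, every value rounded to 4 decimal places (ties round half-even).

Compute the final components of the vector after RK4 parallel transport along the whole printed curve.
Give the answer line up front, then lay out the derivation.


Answer: V^p = -2.0000, V^q = 0.7500

gamma'(tau) = (0, 1/3 - 2*tau); f(tau, V)^k = -Gamma^k_ij(gamma(tau)) gamma'^i(tau) V^j; h = 1/3; intermediate values shown to 6 dp
curve data and Christoffel symbols at the stage parameters:
  tau = 0.000000: gamma = (-0.250000, -0.500000), gamma' = (0.000000, 0.333333); Gamma_ppp = 0.000000, Gamma_ppq = 0.000000, Gamma_pqq = 0.000000, Gamma_qpp = 0.000000, Gamma_qpq = 0.000000, Gamma_qqq = 0.000000
  tau = 0.166667: gamma = (-0.250000, -0.472222), gamma' = (0.000000, 0.000000); Gamma_ppp = 0.000000, Gamma_ppq = 0.000000, Gamma_pqq = 0.000000, Gamma_qpp = 0.000000, Gamma_qpq = 0.000000, Gamma_qqq = 0.000000
  tau = 0.333333: gamma = (-0.250000, -0.500000), gamma' = (0.000000, -0.333333); Gamma_ppp = 0.000000, Gamma_ppq = 0.000000, Gamma_pqq = 0.000000, Gamma_qpp = 0.000000, Gamma_qpq = 0.000000, Gamma_qqq = 0.000000
  tau = 0.500000: gamma = (-0.250000, -0.583333), gamma' = (0.000000, -0.666667); Gamma_ppp = 0.000000, Gamma_ppq = 0.000000, Gamma_pqq = 0.000000, Gamma_qpp = 0.000000, Gamma_qpq = 0.000000, Gamma_qqq = 0.000000
  tau = 0.666667: gamma = (-0.250000, -0.722222), gamma' = (0.000000, -1.000000); Gamma_ppp = 0.000000, Gamma_ppq = 0.000000, Gamma_pqq = 0.000000, Gamma_qpp = 0.000000, Gamma_qpq = 0.000000, Gamma_qqq = 0.000000
  tau = 0.833333: gamma = (-0.250000, -0.916667), gamma' = (0.000000, -1.333333); Gamma_ppp = 0.000000, Gamma_ppq = 0.000000, Gamma_pqq = 0.000000, Gamma_qpp = 0.000000, Gamma_qpq = 0.000000, Gamma_qqq = 0.000000
  tau = 1.000000: gamma = (-0.250000, -1.166667), gamma' = (0.000000, -1.666667); Gamma_ppp = 0.000000, Gamma_ppq = 0.000000, Gamma_pqq = 0.000000, Gamma_qpp = 0.000000, Gamma_qpq = 0.000000, Gamma_qqq = 0.000000
step 0: V^p = -2.0000, V^q = 0.7500
step 1: k1 = (0.000000, 0.000000), k2 = (0.000000, 0.000000), k3 = (0.000000, 0.000000), k4 = (0.000000, 0.000000); V <- V + (h/6)(k1 + 2k2 + 2k3 + k4): V^p = -2.0000, V^q = 0.7500
step 2: k1 = (0.000000, 0.000000), k2 = (0.000000, 0.000000), k3 = (0.000000, 0.000000), k4 = (0.000000, 0.000000); V <- V + (h/6)(k1 + 2k2 + 2k3 + k4): V^p = -2.0000, V^q = 0.7500
step 3: k1 = (0.000000, 0.000000), k2 = (0.000000, 0.000000), k3 = (0.000000, 0.000000), k4 = (0.000000, 0.000000); V <- V + (h/6)(k1 + 2k2 + 2k3 + k4): V^p = -2.0000, V^q = 0.7500


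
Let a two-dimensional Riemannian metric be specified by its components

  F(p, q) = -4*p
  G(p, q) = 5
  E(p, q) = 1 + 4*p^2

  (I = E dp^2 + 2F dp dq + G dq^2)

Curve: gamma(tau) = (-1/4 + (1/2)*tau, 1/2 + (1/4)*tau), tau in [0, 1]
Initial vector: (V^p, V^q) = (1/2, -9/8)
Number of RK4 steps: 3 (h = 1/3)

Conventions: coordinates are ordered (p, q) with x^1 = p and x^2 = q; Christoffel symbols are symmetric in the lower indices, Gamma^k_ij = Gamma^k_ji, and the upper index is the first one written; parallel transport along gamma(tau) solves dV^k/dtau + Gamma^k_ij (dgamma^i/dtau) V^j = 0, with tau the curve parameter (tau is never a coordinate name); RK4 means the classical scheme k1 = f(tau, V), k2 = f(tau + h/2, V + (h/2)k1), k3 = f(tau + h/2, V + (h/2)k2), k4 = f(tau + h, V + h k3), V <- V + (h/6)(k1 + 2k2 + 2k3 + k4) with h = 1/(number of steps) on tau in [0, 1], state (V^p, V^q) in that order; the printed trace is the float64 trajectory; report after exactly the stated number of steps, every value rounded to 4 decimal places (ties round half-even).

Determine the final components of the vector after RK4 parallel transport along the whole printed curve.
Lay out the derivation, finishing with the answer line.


gamma'(tau) = (1/2, 1/4); f(tau, V)^k = -Gamma^k_ij(gamma(tau)) gamma'^i(tau) V^j; h = 1/3; intermediate values shown to 6 dp
curve data and Christoffel symbols at the stage parameters:
  tau = 0.000000: gamma = (-0.250000, 0.500000), gamma' = (0.500000, 0.250000); Gamma_ppp = -0.190476, Gamma_ppq = 0.000000, Gamma_pqq = 0.000000, Gamma_qpp = -0.761905, Gamma_qpq = 0.000000, Gamma_qqq = 0.000000
  tau = 0.166667: gamma = (-0.166667, 0.541667), gamma' = (0.500000, 0.250000); Gamma_ppp = -0.130435, Gamma_ppq = 0.000000, Gamma_pqq = 0.000000, Gamma_qpp = -0.782609, Gamma_qpq = 0.000000, Gamma_qqq = 0.000000
  tau = 0.333333: gamma = (-0.083333, 0.583333), gamma' = (0.500000, 0.250000); Gamma_ppp = -0.066298, Gamma_ppq = 0.000000, Gamma_pqq = 0.000000, Gamma_qpp = -0.795580, Gamma_qpq = 0.000000, Gamma_qqq = 0.000000
  tau = 0.500000: gamma = (0.000000, 0.625000), gamma' = (0.500000, 0.250000); Gamma_ppp = 0.000000, Gamma_ppq = 0.000000, Gamma_pqq = 0.000000, Gamma_qpp = -0.800000, Gamma_qpq = 0.000000, Gamma_qqq = 0.000000
  tau = 0.666667: gamma = (0.083333, 0.666667), gamma' = (0.500000, 0.250000); Gamma_ppp = 0.066298, Gamma_ppq = 0.000000, Gamma_pqq = 0.000000, Gamma_qpp = -0.795580, Gamma_qpq = 0.000000, Gamma_qqq = 0.000000
  tau = 0.833333: gamma = (0.166667, 0.708333), gamma' = (0.500000, 0.250000); Gamma_ppp = 0.130435, Gamma_ppq = 0.000000, Gamma_pqq = 0.000000, Gamma_qpp = -0.782609, Gamma_qpq = 0.000000, Gamma_qqq = 0.000000
  tau = 1.000000: gamma = (0.250000, 0.750000), gamma' = (0.500000, 0.250000); Gamma_ppp = 0.190476, Gamma_ppq = 0.000000, Gamma_pqq = 0.000000, Gamma_qpp = -0.761905, Gamma_qpq = 0.000000, Gamma_qqq = 0.000000
step 0: V^p = 0.5000, V^q = -1.1250
step 1: k1 = (0.047619, 0.190476), k2 = (0.033126, 0.198758), k3 = (0.032969, 0.197813), k4 = (0.016939, 0.203267); V <- V + (h/6)(k1 + 2k2 + 2k3 + k4): V^p = 0.5109, V^q = -1.0591
step 2: k1 = (0.016937, 0.203243), k2 = (0.000000, 0.205501), k3 = (0.000000, 0.204372), k4 = (-0.016937, 0.203243); V <- V + (h/6)(k1 + 2k2 + 2k3 + k4): V^p = 0.5109, V^q = -0.9909
step 3: k1 = (-0.016937, 0.203243), k2 = (-0.033137, 0.198825), k3 = (-0.032961, 0.197768), k4 = (-0.047614, 0.190455); V <- V + (h/6)(k1 + 2k2 + 2k3 + k4): V^p = 0.5000, V^q = -0.9250

Answer: V^p = 0.5000, V^q = -0.9250


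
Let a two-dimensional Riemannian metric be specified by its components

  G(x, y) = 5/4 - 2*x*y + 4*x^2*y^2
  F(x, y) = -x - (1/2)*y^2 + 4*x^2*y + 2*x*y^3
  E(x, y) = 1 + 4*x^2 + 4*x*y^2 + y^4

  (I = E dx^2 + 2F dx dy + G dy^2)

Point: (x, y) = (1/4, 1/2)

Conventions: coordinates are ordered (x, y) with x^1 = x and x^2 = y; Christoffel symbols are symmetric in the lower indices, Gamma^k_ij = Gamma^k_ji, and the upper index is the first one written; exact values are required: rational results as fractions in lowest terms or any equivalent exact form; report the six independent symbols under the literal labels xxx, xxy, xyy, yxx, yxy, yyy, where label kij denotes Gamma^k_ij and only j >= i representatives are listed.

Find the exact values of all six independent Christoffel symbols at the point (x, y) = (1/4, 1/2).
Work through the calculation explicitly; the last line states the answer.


E = 25/16, F = -3/16, G = 17/16 at the point
E_x = 3, E_y = 3/2, F_x = 1/4, F_y = 1/8, G_x = -1/2, G_y = -1/4
EG - F^2 = 13/8;  g^inv = (8/13) * [[17/16, 3/16], [3/16, 25/16]]
first-kind symbols [ij,l] = (1/2)(d_i g_jl + d_j g_il - d_l g_ij): [xx,x] = E_x/2 = 3/2, [xx,y] = F_x - E_y/2 = -1/2, [xy,x] = E_y/2 = 3/4, [xy,y] = G_x/2 = -1/4, [yy,x] = F_y - G_x/2 = 3/8, [yy,y] = G_y/2 = -1/8
Gamma^x_ij = (G*[ij,x] - F*[ij,y])/(EG - F^2), Gamma^y_ij = (E*[ij,y] - F*[ij,x])/(EG - F^2)

Answer: Gamma_xxx = 12/13, Gamma_xxy = 6/13, Gamma_xyy = 3/13, Gamma_yxx = -4/13, Gamma_yxy = -2/13, Gamma_yyy = -1/13


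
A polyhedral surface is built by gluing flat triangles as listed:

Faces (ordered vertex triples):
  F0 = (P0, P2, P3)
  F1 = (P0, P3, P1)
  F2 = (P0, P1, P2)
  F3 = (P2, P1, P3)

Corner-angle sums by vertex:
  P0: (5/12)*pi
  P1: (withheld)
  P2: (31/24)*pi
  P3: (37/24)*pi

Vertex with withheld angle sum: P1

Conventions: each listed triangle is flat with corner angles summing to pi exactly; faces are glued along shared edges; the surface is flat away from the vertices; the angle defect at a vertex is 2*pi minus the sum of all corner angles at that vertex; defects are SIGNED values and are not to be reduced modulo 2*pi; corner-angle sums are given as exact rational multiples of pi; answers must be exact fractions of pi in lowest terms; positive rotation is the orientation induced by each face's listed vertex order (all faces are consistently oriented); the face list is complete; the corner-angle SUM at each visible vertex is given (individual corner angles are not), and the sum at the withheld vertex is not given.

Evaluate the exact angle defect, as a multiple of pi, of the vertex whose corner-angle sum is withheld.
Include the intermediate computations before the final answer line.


V = 4, E = 6, F = 4; chi = V - E + F = 2
Gauss-Bonnet: total defect = 2*pi*chi = 4*pi; visible defects sum to (11/4)*pi

Answer: defect(P1) = (5/4)*pi


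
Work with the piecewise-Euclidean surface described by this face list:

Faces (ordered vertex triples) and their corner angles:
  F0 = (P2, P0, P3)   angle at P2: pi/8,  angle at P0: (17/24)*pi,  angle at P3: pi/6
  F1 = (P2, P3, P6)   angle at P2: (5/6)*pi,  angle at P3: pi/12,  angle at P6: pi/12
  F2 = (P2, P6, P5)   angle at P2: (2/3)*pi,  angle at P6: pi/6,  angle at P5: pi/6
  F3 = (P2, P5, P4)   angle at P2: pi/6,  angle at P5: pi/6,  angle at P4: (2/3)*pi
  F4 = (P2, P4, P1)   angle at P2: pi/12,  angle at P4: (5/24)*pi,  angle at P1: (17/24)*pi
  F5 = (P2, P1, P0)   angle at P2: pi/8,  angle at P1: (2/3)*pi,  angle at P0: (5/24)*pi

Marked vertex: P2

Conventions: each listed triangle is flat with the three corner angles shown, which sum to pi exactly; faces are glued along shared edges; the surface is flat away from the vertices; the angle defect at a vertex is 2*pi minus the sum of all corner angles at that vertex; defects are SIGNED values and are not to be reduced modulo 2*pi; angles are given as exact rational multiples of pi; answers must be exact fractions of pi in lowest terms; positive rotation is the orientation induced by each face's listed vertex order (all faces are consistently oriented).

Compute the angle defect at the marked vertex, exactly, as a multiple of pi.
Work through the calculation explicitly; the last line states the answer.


Sum of corner angles at P2: 2*pi
defect = 2*pi - 2*pi

Answer: defect(P2) = 0


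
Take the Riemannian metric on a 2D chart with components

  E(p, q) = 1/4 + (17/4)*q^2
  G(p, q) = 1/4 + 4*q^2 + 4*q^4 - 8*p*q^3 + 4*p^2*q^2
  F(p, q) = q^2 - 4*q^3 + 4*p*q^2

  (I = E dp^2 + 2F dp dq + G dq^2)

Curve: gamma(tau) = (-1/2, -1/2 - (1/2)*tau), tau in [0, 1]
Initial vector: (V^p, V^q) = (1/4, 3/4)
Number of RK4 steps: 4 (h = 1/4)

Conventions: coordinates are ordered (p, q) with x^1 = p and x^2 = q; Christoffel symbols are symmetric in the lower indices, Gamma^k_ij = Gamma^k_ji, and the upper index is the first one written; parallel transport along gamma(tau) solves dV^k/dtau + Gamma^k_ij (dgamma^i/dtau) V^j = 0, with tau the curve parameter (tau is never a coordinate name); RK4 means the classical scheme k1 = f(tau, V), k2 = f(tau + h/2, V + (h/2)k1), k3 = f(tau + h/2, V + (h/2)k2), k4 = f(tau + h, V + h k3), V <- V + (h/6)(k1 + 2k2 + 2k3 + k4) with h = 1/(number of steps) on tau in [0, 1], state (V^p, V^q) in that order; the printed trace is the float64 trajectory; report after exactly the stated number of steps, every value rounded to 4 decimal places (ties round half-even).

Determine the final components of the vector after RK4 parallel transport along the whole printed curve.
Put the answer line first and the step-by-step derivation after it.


Answer: V^p = -0.3005, V^q = 0.5174

gamma'(tau) = (0, -1/2); f(tau, V)^k = -Gamma^k_ij(gamma(tau)) gamma'^i(tau) V^j; h = 1/4; intermediate values shown to 6 dp
curve data and Christoffel symbols at the stage parameters:
  tau = 0.000000: gamma = (-0.500000, -0.500000), gamma' = (0.000000, -0.500000); Gamma_ppp = -0.495050, Gamma_ppq = -1.683168, Gamma_pqq = -1.267327, Gamma_qpp = 2.599010, Gamma_qpq = 0.336634, Gamma_qqq = -1.346535
  tau = 0.125000: gamma = (-0.500000, -0.562500), gamma' = (0.000000, -0.500000); Gamma_ppp = -0.637469, Gamma_ppq = -1.616245, Gamma_pqq = -1.436388, Gamma_qpp = 2.570337, Gamma_qpq = 0.472415, Gamma_qqq = -1.163899
  tau = 0.250000: gamma = (-0.500000, -0.625000), gamma' = (0.000000, -0.500000); Gamma_ppp = -0.780903, Gamma_ppq = -1.577568, Gamma_pqq = -1.601971, Gamma_qpp = 2.545742, Gamma_qpq = 0.609538, Gamma_qqq = -0.977574
  tau = 0.375000: gamma = (-0.500000, -0.687500), gamma' = (0.000000, -0.500000); Gamma_ppp = -0.925479, Gamma_ppq = -1.567492, Gamma_pqq = -1.771177, Gamma_qpp = 2.527311, Gamma_qpq = 0.748061, Gamma_qqq = -0.786621
  tau = 0.500000: gamma = (-0.500000, -0.750000), gamma' = (0.000000, -0.500000); Gamma_ppp = -1.071823, Gamma_ppq = -1.585661, Gamma_pqq = -1.950122, Gamma_qpp = 2.515806, Gamma_qpq = 0.888566, Gamma_qqq = -0.589297
  tau = 0.625000: gamma = (-0.500000, -0.812500), gamma' = (0.000000, -0.500000); Gamma_ppp = -1.220767, Gamma_ppq = -1.631653, Gamma_pqq = -2.144357, Gamma_qpp = 2.511362, Gamma_qpq = 1.031848, Gamma_qqq = -0.383501
  tau = 0.750000: gamma = (-0.500000, -0.875000), gamma' = (0.000000, -0.500000); Gamma_ppp = -1.373218, Gamma_ppq = -1.705244, Gamma_pqq = -2.359178, Gamma_qpp = 2.513829, Gamma_qpq = 1.178784, Gamma_qqq = -0.166974
  tau = 0.875000: gamma = (-0.500000, -0.937500), gamma' = (0.000000, -0.500000); Gamma_ppp = -1.530093, Gamma_ppq = -1.806519, Gamma_pqq = -2.599852, Gamma_qpp = 2.522953, Gamma_qpq = 1.330264, Gamma_qqq = 0.062625
  tau = 1.000000: gamma = (-0.500000, -1.000000), gamma' = (0.000000, -0.500000); Gamma_ppp = -1.692308, Gamma_ppq = -1.935897, Gamma_pqq = -2.871795, Gamma_qpp = 2.538462, Gamma_qpq = 1.487179, Gamma_qqq = 0.307692
step 0: V^p = 0.2500, V^q = 0.7500
step 1: k1 = (-0.685644, -0.462871), k2 = (-0.629862, -0.363983), k3 = (-0.644374, -0.369530), k4 = (-0.596870, -0.294339); V <- V + (h/6)(k1 + 2k2 + 2k3 + k4): V^p = 0.0904, V^q = 0.6573
step 2: k1 = (-0.597793, -0.293748), k2 = (-0.561867, -0.238236), k3 = (-0.571532, -0.239286), k4 = (-0.540971, -0.199381); V <- V + (h/6)(k1 + 2k2 + 2k3 + k4): V^p = -0.0515, V^q = 0.5970
step 3: k1 = (-0.541246, -0.198791), k2 = (-0.516201, -0.171194), k3 = (-0.522454, -0.170240), k4 = (-0.498698, -0.153637); V <- V + (h/6)(k1 + 2k2 + 2k3 + k4): V^p = -0.1814, V^q = 0.5538
step 4: k1 = (-0.498637, -0.153159), k2 = (-0.474913, -0.145375), k3 = (-0.478856, -0.143372), k4 = (-0.452327, -0.144219); V <- V + (h/6)(k1 + 2k2 + 2k3 + k4): V^p = -0.3005, V^q = 0.5174


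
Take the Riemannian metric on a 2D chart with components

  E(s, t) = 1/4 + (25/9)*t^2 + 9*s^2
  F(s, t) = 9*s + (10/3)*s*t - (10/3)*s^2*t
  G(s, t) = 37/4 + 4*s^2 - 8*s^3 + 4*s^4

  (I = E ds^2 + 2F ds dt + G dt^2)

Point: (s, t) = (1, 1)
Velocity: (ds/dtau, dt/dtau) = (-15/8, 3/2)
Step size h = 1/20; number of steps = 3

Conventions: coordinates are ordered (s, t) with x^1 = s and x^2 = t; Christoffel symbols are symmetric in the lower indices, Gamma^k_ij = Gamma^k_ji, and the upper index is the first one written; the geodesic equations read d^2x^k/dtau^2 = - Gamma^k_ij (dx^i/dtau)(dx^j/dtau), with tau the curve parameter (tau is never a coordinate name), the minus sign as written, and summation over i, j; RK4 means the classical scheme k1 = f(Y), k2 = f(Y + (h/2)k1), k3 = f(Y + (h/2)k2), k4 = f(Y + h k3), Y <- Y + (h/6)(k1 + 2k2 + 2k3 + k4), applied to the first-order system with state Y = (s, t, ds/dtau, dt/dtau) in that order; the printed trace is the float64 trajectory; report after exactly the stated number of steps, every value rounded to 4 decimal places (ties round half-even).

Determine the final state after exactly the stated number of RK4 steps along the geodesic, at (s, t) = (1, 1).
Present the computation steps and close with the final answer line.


f(Y) = (ds/dtau, dt/dtau, -Gamma^s_ij Y'^i Y'^j, -Gamma^t_ij Y'^i Y'^j) with the Gammas evaluated at the stage position; h = 0.050000; intermediate values shown to 6 dp
step 0: s = 1.0000, t = 1.0000, ds/dtau = -1.8750, dt/dtau = 1.5000
step 1:
  k1: at (s, t) = (1.000000, 1.000000), (ds/dtau, dt/dtau) = (-1.875000, 1.500000); Gamma_sss = 1.892128, Gamma_sst = 0.849208, Gamma_stt = 0.000000, Gamma_tss = -1.528677, Gamma_tst = -0.826257, Gamma_ttt = 0.000000; k1 = (-1.875000, 1.500000, -1.875215, 0.726561)
  k2: at (s, t) = (0.953125, 1.037500), (ds/dtau, dt/dtau) = (-1.921880, 1.518164); Gamma_sss = 1.813026, Gamma_sst = 0.954628, Gamma_stt = 0.097794, Gamma_tss = -1.387835, Gamma_tst = -0.917951, Gamma_ttt = -0.092245; k2 = (-1.921880, 1.518164, -1.351340, -0.017919)
  k3: at (s, t) = (0.951953, 1.037954), (ds/dtau, dt/dtau) = (-1.908783, 1.499552); Gamma_sss = 1.811257, Gamma_sst = 0.957291, Gamma_stt = 0.100116, Gamma_tss = -1.384185, Gamma_tst = -0.920090, Gamma_ttt = -0.094358; k3 = (-1.908783, 1.499552, -1.344212, -0.011789)
  k4: at (s, t) = (0.904561, 1.074978), (ds/dtau, dt/dtau) = (-1.942211, 1.499411); Gamma_sss = 1.695410, Gamma_sst = 1.035661, Gamma_stt = 0.181270, Gamma_tss = -1.208238, Gamma_tst = -0.973204, Gamma_ttt = -0.165068; k4 = (-1.942211, 1.499411, -0.770887, -0.739469)
  Y <- Y + (h/6)(k1 + 2k2 + 2k3 + k4): s = 0.9043, t = 1.0753, ds/dtau = -1.9420, dt/dtau = 1.4994
step 2:
  k1: at (s, t) = (0.904346, 1.075290), (ds/dtau, dt/dtau) = (-1.941977, 1.499397); Gamma_sss = 1.694609, Gamma_sst = 1.035818, Gamma_stt = 0.181548, Gamma_tss = -1.207287, Gamma_tst = -0.973242, Gamma_ttt = -0.165295; k1 = (-1.941977, 1.499397, -0.766809, -0.743138)
  k2: at (s, t) = (0.855796, 1.112775), (ds/dtau, dt/dtau) = (-1.961147, 1.480819); Gamma_sss = 1.545362, Gamma_sst = 1.085937, Gamma_stt = 0.243659, Gamma_tss = -1.003182, Gamma_tst = -0.989422, Gamma_ttt = -0.213538; k2 = (-1.961147, 1.480819, -0.170570, -1.420177)
  k3: at (s, t) = (0.855317, 1.112311), (ds/dtau, dt/dtau) = (-1.946241, 1.463893); Gamma_sss = 1.544846, Gamma_sst = 1.087119, Gamma_stt = 0.244517, Gamma_tss = -1.001517, Gamma_tst = -0.990097, Gamma_ttt = -0.214198; k3 = (-1.946241, 1.463893, -0.181051, -1.389123)
  k4: at (s, t) = (0.807033, 1.148485), (ds/dtau, dt/dtau) = (-1.951029, 1.429941); Gamma_sss = 1.375075, Gamma_sst = 1.108904, Gamma_stt = 0.284693, Gamma_tss = -0.786180, Gamma_tst = -0.973352, Gamma_ttt = -0.239386; k4 = (-1.951029, 1.429941, 0.371006, -1.948940)
  Y <- Y + (h/6)(k1 + 2k2 + 2k3 + k4): s = 0.8068, t = 1.1488, ds/dtau = -1.9511, dt/dtau = 1.4301
step 3:
  k1: at (s, t) = (0.806781, 1.148780), (ds/dtau, dt/dtau) = (-1.951135, 1.430142); Gamma_sss = 1.374020, Gamma_sst = 1.108838, Gamma_stt = 0.284795, Gamma_tss = -0.784998, Gamma_tst = -0.973102, Gamma_ttt = -0.239420; k1 = (-1.951135, 1.430142, 0.374913, -1.952570)
  k2: at (s, t) = (0.758002, 1.184534), (ds/dtau, dt/dtau) = (-1.941763, 1.381327); Gamma_sss = 1.190299, Gamma_sst = 1.105908, Gamma_stt = 0.304582, Gamma_tss = -0.565836, Gamma_tst = -0.929623, Gamma_ttt = -0.244919; k2 = (-1.941763, 1.381327, 0.863443, -2.386114)
  k3: at (s, t) = (0.758237, 1.183313), (ds/dtau, dt/dtau) = (-1.929549, 1.370489); Gamma_sss = 1.192259, Gamma_sst = 1.107070, Gamma_stt = 0.305085, Gamma_tss = -0.567147, Gamma_tst = -0.930689, Gamma_ttt = -0.245357; k3 = (-1.929549, 1.370489, 0.843139, -2.349858)
  k4: at (s, t) = (0.710303, 1.217304), (ds/dtau, dt/dtau) = (-1.908978, 1.312649); Gamma_sss = 1.008934, Gamma_sst = 1.085105, Gamma_stt = 0.307082, Gamma_tss = -0.358872, Gamma_tst = -0.869379, Gamma_ttt = -0.235631; k4 = (-1.908978, 1.312649, 1.232280, -2.643206)
  Y <- Y + (h/6)(k1 + 2k2 + 2k3 + k4): s = 0.7101, t = 1.2175, ds/dtau = -1.9093, dt/dtau = 1.3129

Answer: s = 0.7101, t = 1.2175, ds/dtau = -1.9093, dt/dtau = 1.3129


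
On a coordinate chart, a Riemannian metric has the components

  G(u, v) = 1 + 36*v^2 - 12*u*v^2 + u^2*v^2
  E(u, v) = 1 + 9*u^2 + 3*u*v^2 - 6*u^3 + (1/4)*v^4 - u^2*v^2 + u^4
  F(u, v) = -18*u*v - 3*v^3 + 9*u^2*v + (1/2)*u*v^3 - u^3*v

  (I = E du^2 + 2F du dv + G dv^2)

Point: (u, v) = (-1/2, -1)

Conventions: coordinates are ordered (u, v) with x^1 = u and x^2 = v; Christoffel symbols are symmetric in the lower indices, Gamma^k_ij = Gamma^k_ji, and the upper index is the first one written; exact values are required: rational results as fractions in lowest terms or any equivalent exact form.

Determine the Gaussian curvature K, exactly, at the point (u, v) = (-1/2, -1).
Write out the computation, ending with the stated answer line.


E = 41/16, F = -65/8, G = 173/4, EG - F^2 = 717/16 at the point
E_u = -10, E_v = 5/2, F_u = 109/4, F_v = 13/8, G_u = -13, G_v = -169/2
E_vv = -1/2, F_uv = -105/4, G_uu = 2
Brioschi: K = (det M1 - det M2) / (EG - F^2)^2 with the standard first/second-derivative matrices M1, M2.
M1 = [[-E_vv/2 + F_uv - G_uu/2, E_u/2, F_u - E_v/2], [F_v - G_u/2, E, F], [G_v/2, F, G]] = [[-27, -5, 26], [65/8, 41/16, -65/8], [-169/4, -65/8, 173/4]]; det M1 = -1133/16
M2 = [[0, E_v/2, G_u/2], [E_v/2, E, F], [G_u/2, F, G]] = [[0, 5/4, -13/2], [5/4, 41/16, -65/8], [-13/2, -65/8, 173/4]]; det M2 = -701/16
det M1 - det M2 = -27; K = -27 / (717/16)^2 = -768/57121

Answer: K = -768/57121


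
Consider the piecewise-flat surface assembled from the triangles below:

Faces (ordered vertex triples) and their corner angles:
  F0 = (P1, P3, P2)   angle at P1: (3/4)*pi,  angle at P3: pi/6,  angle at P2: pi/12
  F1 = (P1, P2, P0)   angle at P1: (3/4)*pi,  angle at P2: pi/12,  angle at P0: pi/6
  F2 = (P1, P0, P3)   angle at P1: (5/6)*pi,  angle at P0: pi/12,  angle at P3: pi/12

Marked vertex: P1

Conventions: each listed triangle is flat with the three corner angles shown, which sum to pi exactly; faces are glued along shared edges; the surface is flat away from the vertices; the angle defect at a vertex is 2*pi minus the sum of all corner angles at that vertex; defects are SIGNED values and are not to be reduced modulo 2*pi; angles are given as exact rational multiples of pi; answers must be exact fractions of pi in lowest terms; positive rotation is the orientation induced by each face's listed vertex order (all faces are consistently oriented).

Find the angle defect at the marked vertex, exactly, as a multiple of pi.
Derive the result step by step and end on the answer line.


Sum of corner angles at P1: (7/3)*pi
defect = 2*pi - (7/3)*pi

Answer: defect(P1) = -pi/3


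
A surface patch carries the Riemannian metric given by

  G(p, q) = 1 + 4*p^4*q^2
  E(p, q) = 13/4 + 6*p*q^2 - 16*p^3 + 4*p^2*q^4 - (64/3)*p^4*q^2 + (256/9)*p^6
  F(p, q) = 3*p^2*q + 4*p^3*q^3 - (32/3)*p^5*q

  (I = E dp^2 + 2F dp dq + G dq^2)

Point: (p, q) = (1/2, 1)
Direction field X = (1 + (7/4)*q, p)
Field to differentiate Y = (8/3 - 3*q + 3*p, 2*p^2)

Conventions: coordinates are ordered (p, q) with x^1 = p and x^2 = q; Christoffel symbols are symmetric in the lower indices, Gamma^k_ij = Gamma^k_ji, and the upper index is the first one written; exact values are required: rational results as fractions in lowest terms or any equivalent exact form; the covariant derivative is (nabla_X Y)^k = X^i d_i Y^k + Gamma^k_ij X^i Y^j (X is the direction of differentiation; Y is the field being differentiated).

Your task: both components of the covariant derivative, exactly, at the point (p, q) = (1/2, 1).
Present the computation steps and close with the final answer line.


E = 157/36, F = 11/12, G = 5/4 at the point
E_p = -22/3, E_q = 22/3, F_p = 8/3, F_q = 23/12, G_p = 2, G_q = 1/2
EG - F^2 = 83/18;  g^inv = (18/83) * [[5/4, -11/12], [-11/12, 157/36]]
first-kind symbols [ij,l] = (1/2)(d_i g_jl + d_j g_il - d_l g_ij): [pp,p] = E_p/2 = -11/3, [pp,q] = F_p - E_q/2 = -1, [pq,p] = E_q/2 = 11/3, [pq,q] = G_p/2 = 1, [qq,p] = F_q - G_p/2 = 11/12, [qq,q] = G_q/2 = 1/4
Gamma^p_ij = (G*[ij,p] - F*[ij,q])/(EG - F^2), Gamma^q_ij = (E*[ij,q] - F*[ij,p])/(EG - F^2)
Gamma_ppp = -66/83, Gamma_ppq = 66/83, Gamma_pqq = 33/166, Gamma_qpp = -18/83, Gamma_qpq = 18/83, Gamma_qqq = 9/166
X = (11/4, 1/2), Y = (7/6, 1/2) at the point

Answer: (nabla_X Y)^p = 3855/664, (nabla_X Y)^q = 3481/664


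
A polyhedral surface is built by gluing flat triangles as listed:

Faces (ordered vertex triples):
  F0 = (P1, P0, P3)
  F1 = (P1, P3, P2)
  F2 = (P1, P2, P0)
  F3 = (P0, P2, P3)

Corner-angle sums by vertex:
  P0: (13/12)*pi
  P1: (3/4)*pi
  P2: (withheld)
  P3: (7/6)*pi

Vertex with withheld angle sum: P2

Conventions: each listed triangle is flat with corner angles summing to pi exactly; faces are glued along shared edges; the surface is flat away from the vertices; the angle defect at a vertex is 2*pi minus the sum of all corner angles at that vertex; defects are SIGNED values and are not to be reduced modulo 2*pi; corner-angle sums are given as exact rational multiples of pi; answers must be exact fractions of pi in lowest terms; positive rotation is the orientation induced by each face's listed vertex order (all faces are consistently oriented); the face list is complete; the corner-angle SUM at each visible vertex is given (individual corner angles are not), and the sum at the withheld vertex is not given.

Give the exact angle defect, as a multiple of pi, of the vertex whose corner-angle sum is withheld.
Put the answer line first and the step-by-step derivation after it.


Answer: defect(P2) = pi

V = 4, E = 6, F = 4; chi = V - E + F = 2
Gauss-Bonnet: total defect = 2*pi*chi = 4*pi; visible defects sum to 3*pi


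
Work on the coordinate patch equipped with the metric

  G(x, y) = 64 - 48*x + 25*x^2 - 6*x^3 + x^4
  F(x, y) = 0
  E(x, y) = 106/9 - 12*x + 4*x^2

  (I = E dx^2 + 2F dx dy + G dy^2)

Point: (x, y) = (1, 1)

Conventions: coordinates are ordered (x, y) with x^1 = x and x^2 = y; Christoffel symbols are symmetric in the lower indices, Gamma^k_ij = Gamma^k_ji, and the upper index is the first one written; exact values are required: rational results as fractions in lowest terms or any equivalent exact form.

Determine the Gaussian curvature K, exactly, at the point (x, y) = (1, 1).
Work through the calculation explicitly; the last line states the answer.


E = 34/9, F = 0, G = 36, EG - F^2 = 136 at the point
E_x = -4, E_y = 0, F_x = 0, F_y = 0, G_x = -12, G_y = 0
E_yy = 0, F_xy = 0, G_xx = 26
Brioschi: K = (det M1 - det M2) / (EG - F^2)^2 with the standard first/second-derivative matrices M1, M2.
M1 = [[-E_yy/2 + F_xy - G_xx/2, E_x/2, F_x - E_y/2], [F_y - G_x/2, E, F], [G_y/2, F, G]] = [[-13, -2, 0], [6, 34/9, 0], [0, 0, 36]]; det M1 = -1336
M2 = [[0, E_y/2, G_x/2], [E_y/2, E, F], [G_x/2, F, G]] = [[0, 0, -6], [0, 34/9, 0], [-6, 0, 36]]; det M2 = -136
det M1 - det M2 = -1200; K = -1200 / (136)^2 = -75/1156

Answer: K = -75/1156


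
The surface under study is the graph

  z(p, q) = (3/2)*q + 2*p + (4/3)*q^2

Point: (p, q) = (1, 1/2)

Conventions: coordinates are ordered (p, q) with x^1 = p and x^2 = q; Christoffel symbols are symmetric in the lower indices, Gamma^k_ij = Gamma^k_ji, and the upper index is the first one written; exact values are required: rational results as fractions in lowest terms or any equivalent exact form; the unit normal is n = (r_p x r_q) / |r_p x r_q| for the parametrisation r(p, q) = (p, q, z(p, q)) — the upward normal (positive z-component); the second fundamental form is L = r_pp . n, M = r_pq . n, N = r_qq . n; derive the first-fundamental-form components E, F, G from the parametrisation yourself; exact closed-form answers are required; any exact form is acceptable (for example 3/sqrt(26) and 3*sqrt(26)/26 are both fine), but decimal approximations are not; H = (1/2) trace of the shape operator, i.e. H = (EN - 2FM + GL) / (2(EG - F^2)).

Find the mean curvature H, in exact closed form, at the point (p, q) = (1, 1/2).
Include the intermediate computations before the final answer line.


z_p = 2, z_q = 17/6, z_pp = 0, z_pq = 0, z_qq = 8/3
E = 5, F = 17/3, G = 325/36; answer radicand W^2 = 469/36
unnormalised second-form numerators: l = 0, m = 0, n = 8/3; L = l/sqrt(469/36), and similarly M = m/sqrt(W^2), N = n/sqrt(W^2)
H = (E*n - 2*F*m + G*l) / (2*(EG - F^2)*sqrt(W^2)); E*n - 2*F*m + G*l = 40/3, EG - F^2 = 469/36, so H = (240/469)/sqrt(469/36)

Answer: H = 1440*sqrt(469)/219961


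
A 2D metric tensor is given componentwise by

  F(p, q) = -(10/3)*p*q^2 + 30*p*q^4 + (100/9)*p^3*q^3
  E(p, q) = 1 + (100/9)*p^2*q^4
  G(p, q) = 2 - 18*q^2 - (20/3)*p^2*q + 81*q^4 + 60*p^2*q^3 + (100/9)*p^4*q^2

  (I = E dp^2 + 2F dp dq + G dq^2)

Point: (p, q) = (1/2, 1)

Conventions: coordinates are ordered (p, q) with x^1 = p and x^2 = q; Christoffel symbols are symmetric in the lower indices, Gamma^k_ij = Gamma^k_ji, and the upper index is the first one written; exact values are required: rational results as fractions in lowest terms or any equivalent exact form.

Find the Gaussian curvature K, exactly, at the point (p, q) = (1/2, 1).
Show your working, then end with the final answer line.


E = 34/9, F = 265/18, G = 2845/36, EG - F^2 = 2945/36 at the point
E_p = 100/9, E_q = 100/9, F_p = 35, F_q = 365/6, G_p = 530/9, G_q = 5989/18
E_qq = 100/3, F_pq = 415/3, G_pp = 140
K follows from Brioschi's formula, (det M1 - det M2)/(EG - F^2)^2.
M1 = [[-E_qq/2 + F_pq - G_pp/2, E_p/2, F_p - E_q/2], [F_q - G_p/2, E, F], [G_q/2, F, G]] = [[155/3, 50/9, 265/9], [565/18, 34/9, 265/18], [5989/36, 265/18, 2845/36]]; det M1 = -68540/81
M2 = [[0, E_q/2, G_p/2], [E_q/2, E, F], [G_p/2, F, G]] = [[0, 50/9, 265/9], [50/9, 34/9, 265/18], [265/9, 265/18, 2845/36]]; det M2 = -72725/81
det M1 - det M2 = 155/3; K = 155/3 / (2945/36)^2 = 432/55955

Answer: K = 432/55955


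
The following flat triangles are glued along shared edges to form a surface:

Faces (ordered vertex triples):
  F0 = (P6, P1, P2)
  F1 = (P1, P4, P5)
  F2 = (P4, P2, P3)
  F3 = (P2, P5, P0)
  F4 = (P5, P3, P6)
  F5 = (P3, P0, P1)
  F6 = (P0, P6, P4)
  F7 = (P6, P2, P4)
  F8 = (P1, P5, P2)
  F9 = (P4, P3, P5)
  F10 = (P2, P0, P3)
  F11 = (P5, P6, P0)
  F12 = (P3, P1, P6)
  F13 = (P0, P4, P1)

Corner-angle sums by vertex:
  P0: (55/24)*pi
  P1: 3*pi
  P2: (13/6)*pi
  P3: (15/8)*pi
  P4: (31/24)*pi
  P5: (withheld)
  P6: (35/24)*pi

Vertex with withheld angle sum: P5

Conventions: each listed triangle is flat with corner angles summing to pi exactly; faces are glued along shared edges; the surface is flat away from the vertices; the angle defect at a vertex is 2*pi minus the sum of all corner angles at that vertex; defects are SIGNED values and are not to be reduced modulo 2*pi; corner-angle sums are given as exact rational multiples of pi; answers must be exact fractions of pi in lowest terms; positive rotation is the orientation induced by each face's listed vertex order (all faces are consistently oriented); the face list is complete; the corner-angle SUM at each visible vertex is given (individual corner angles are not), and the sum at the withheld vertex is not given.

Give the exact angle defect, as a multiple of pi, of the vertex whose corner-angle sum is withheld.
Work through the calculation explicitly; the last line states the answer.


V = 7, E = 21, F = 14; chi = V - E + F = 0
Gauss-Bonnet: total defect = 2*pi*chi = 0; visible defects sum to -pi/12

Answer: defect(P5) = pi/12


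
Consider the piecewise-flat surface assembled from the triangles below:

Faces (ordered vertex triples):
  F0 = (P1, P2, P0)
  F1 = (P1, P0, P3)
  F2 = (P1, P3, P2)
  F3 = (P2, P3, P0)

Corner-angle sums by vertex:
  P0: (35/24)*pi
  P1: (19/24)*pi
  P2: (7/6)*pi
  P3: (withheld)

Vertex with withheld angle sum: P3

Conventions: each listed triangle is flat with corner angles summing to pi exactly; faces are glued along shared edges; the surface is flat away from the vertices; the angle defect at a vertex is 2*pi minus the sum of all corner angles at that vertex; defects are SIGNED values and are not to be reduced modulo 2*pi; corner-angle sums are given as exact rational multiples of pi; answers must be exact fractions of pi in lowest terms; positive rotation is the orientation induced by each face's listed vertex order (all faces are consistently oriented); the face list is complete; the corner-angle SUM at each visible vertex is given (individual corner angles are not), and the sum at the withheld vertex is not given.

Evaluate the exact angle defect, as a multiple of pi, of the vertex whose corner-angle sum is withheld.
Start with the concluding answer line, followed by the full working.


Answer: defect(P3) = (17/12)*pi

V = 4, E = 6, F = 4; chi = V - E + F = 2
Gauss-Bonnet: total defect = 2*pi*chi = 4*pi; visible defects sum to (31/12)*pi
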